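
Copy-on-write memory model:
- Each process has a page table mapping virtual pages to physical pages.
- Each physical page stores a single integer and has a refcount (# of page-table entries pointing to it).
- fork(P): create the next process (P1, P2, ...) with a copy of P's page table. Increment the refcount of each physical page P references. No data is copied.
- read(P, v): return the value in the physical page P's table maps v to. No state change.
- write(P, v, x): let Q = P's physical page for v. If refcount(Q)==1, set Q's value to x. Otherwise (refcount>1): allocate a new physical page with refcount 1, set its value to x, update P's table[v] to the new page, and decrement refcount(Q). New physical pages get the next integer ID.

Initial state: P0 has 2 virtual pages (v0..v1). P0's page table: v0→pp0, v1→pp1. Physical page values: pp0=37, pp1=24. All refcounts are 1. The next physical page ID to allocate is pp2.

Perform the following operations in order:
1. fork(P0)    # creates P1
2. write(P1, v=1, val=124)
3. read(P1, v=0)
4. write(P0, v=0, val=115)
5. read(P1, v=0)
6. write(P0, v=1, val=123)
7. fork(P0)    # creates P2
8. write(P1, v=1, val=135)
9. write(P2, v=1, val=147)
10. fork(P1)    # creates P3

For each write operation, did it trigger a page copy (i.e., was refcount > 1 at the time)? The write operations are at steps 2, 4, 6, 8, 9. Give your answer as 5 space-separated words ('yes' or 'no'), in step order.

Op 1: fork(P0) -> P1. 2 ppages; refcounts: pp0:2 pp1:2
Op 2: write(P1, v1, 124). refcount(pp1)=2>1 -> COPY to pp2. 3 ppages; refcounts: pp0:2 pp1:1 pp2:1
Op 3: read(P1, v0) -> 37. No state change.
Op 4: write(P0, v0, 115). refcount(pp0)=2>1 -> COPY to pp3. 4 ppages; refcounts: pp0:1 pp1:1 pp2:1 pp3:1
Op 5: read(P1, v0) -> 37. No state change.
Op 6: write(P0, v1, 123). refcount(pp1)=1 -> write in place. 4 ppages; refcounts: pp0:1 pp1:1 pp2:1 pp3:1
Op 7: fork(P0) -> P2. 4 ppages; refcounts: pp0:1 pp1:2 pp2:1 pp3:2
Op 8: write(P1, v1, 135). refcount(pp2)=1 -> write in place. 4 ppages; refcounts: pp0:1 pp1:2 pp2:1 pp3:2
Op 9: write(P2, v1, 147). refcount(pp1)=2>1 -> COPY to pp4. 5 ppages; refcounts: pp0:1 pp1:1 pp2:1 pp3:2 pp4:1
Op 10: fork(P1) -> P3. 5 ppages; refcounts: pp0:2 pp1:1 pp2:2 pp3:2 pp4:1

yes yes no no yes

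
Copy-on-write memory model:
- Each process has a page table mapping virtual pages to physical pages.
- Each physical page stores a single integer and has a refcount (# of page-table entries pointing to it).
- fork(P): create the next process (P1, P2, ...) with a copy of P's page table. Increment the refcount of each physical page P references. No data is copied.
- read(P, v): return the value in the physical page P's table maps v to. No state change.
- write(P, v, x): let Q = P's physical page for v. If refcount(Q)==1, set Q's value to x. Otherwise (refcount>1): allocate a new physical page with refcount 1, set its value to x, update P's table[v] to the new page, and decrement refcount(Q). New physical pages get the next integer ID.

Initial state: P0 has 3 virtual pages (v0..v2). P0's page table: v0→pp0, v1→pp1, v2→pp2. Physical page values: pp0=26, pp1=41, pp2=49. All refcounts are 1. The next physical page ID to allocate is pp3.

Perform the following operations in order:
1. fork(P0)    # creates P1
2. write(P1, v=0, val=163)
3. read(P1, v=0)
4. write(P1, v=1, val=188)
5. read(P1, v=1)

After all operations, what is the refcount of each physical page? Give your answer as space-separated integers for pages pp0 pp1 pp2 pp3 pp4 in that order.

Answer: 1 1 2 1 1

Derivation:
Op 1: fork(P0) -> P1. 3 ppages; refcounts: pp0:2 pp1:2 pp2:2
Op 2: write(P1, v0, 163). refcount(pp0)=2>1 -> COPY to pp3. 4 ppages; refcounts: pp0:1 pp1:2 pp2:2 pp3:1
Op 3: read(P1, v0) -> 163. No state change.
Op 4: write(P1, v1, 188). refcount(pp1)=2>1 -> COPY to pp4. 5 ppages; refcounts: pp0:1 pp1:1 pp2:2 pp3:1 pp4:1
Op 5: read(P1, v1) -> 188. No state change.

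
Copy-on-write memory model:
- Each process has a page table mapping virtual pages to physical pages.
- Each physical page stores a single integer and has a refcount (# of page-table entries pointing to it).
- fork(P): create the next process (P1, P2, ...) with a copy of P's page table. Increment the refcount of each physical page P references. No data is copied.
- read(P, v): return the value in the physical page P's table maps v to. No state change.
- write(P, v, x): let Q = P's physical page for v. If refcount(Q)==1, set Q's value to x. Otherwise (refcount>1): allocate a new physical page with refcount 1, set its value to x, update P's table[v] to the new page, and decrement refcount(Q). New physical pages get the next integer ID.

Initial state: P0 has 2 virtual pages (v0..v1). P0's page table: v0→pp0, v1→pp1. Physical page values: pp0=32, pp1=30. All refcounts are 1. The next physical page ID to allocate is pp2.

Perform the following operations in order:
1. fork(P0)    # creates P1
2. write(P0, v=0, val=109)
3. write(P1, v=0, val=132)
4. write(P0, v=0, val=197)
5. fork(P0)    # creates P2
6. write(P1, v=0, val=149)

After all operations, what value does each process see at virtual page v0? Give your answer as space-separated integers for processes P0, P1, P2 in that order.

Op 1: fork(P0) -> P1. 2 ppages; refcounts: pp0:2 pp1:2
Op 2: write(P0, v0, 109). refcount(pp0)=2>1 -> COPY to pp2. 3 ppages; refcounts: pp0:1 pp1:2 pp2:1
Op 3: write(P1, v0, 132). refcount(pp0)=1 -> write in place. 3 ppages; refcounts: pp0:1 pp1:2 pp2:1
Op 4: write(P0, v0, 197). refcount(pp2)=1 -> write in place. 3 ppages; refcounts: pp0:1 pp1:2 pp2:1
Op 5: fork(P0) -> P2. 3 ppages; refcounts: pp0:1 pp1:3 pp2:2
Op 6: write(P1, v0, 149). refcount(pp0)=1 -> write in place. 3 ppages; refcounts: pp0:1 pp1:3 pp2:2
P0: v0 -> pp2 = 197
P1: v0 -> pp0 = 149
P2: v0 -> pp2 = 197

Answer: 197 149 197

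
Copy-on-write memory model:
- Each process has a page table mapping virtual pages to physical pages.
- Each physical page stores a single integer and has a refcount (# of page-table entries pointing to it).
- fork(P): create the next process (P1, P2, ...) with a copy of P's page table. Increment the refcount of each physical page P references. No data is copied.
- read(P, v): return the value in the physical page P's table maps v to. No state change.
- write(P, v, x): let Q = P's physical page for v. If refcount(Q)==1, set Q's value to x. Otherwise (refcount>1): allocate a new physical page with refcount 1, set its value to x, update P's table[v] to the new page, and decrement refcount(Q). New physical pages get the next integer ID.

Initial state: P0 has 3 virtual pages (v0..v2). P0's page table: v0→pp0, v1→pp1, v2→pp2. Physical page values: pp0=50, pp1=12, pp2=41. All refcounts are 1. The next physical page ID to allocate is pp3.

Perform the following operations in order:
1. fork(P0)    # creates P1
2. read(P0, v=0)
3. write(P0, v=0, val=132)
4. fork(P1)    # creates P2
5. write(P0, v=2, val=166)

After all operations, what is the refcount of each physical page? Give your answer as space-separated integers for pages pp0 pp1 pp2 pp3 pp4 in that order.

Op 1: fork(P0) -> P1. 3 ppages; refcounts: pp0:2 pp1:2 pp2:2
Op 2: read(P0, v0) -> 50. No state change.
Op 3: write(P0, v0, 132). refcount(pp0)=2>1 -> COPY to pp3. 4 ppages; refcounts: pp0:1 pp1:2 pp2:2 pp3:1
Op 4: fork(P1) -> P2. 4 ppages; refcounts: pp0:2 pp1:3 pp2:3 pp3:1
Op 5: write(P0, v2, 166). refcount(pp2)=3>1 -> COPY to pp4. 5 ppages; refcounts: pp0:2 pp1:3 pp2:2 pp3:1 pp4:1

Answer: 2 3 2 1 1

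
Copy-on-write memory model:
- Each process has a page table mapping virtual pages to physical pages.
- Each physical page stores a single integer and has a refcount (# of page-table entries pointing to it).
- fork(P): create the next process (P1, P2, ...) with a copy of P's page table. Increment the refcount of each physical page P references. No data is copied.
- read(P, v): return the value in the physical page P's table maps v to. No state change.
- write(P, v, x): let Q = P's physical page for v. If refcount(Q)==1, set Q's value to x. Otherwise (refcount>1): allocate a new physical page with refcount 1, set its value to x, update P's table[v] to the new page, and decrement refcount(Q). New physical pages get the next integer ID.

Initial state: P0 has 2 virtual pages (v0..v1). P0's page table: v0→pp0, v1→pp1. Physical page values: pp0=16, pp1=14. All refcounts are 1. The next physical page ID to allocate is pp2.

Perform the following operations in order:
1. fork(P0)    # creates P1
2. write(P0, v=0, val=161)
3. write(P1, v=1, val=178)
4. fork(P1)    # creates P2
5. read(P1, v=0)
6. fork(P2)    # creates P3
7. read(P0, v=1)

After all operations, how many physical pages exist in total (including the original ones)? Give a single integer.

Op 1: fork(P0) -> P1. 2 ppages; refcounts: pp0:2 pp1:2
Op 2: write(P0, v0, 161). refcount(pp0)=2>1 -> COPY to pp2. 3 ppages; refcounts: pp0:1 pp1:2 pp2:1
Op 3: write(P1, v1, 178). refcount(pp1)=2>1 -> COPY to pp3. 4 ppages; refcounts: pp0:1 pp1:1 pp2:1 pp3:1
Op 4: fork(P1) -> P2. 4 ppages; refcounts: pp0:2 pp1:1 pp2:1 pp3:2
Op 5: read(P1, v0) -> 16. No state change.
Op 6: fork(P2) -> P3. 4 ppages; refcounts: pp0:3 pp1:1 pp2:1 pp3:3
Op 7: read(P0, v1) -> 14. No state change.

Answer: 4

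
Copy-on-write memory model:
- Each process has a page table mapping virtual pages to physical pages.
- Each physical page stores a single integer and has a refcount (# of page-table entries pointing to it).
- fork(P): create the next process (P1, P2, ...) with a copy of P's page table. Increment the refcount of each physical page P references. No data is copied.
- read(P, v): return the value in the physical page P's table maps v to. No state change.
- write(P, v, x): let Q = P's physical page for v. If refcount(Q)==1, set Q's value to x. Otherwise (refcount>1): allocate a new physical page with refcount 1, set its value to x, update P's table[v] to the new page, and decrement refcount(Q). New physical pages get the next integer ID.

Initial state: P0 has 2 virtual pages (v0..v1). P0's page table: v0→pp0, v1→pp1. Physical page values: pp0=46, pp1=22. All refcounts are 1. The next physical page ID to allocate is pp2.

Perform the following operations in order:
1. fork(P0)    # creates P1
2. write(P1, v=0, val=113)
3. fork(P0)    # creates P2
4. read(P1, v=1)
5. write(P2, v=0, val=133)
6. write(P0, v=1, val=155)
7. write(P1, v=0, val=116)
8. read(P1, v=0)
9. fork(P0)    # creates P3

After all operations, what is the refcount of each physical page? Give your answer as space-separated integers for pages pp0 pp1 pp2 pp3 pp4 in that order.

Answer: 2 2 1 1 2

Derivation:
Op 1: fork(P0) -> P1. 2 ppages; refcounts: pp0:2 pp1:2
Op 2: write(P1, v0, 113). refcount(pp0)=2>1 -> COPY to pp2. 3 ppages; refcounts: pp0:1 pp1:2 pp2:1
Op 3: fork(P0) -> P2. 3 ppages; refcounts: pp0:2 pp1:3 pp2:1
Op 4: read(P1, v1) -> 22. No state change.
Op 5: write(P2, v0, 133). refcount(pp0)=2>1 -> COPY to pp3. 4 ppages; refcounts: pp0:1 pp1:3 pp2:1 pp3:1
Op 6: write(P0, v1, 155). refcount(pp1)=3>1 -> COPY to pp4. 5 ppages; refcounts: pp0:1 pp1:2 pp2:1 pp3:1 pp4:1
Op 7: write(P1, v0, 116). refcount(pp2)=1 -> write in place. 5 ppages; refcounts: pp0:1 pp1:2 pp2:1 pp3:1 pp4:1
Op 8: read(P1, v0) -> 116. No state change.
Op 9: fork(P0) -> P3. 5 ppages; refcounts: pp0:2 pp1:2 pp2:1 pp3:1 pp4:2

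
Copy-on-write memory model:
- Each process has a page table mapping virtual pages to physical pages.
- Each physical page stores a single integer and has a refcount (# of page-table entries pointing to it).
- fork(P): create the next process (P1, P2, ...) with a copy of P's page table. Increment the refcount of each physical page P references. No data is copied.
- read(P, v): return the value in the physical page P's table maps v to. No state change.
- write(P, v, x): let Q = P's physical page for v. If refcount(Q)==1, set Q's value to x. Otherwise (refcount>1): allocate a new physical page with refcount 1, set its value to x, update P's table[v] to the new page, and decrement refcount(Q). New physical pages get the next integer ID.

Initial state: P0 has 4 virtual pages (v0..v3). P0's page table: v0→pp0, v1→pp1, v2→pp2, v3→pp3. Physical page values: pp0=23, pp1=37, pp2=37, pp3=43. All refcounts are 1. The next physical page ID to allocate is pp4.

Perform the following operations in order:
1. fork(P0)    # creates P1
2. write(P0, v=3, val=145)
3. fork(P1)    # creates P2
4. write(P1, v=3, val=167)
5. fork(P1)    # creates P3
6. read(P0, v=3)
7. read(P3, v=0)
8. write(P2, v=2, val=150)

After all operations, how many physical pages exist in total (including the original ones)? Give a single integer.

Op 1: fork(P0) -> P1. 4 ppages; refcounts: pp0:2 pp1:2 pp2:2 pp3:2
Op 2: write(P0, v3, 145). refcount(pp3)=2>1 -> COPY to pp4. 5 ppages; refcounts: pp0:2 pp1:2 pp2:2 pp3:1 pp4:1
Op 3: fork(P1) -> P2. 5 ppages; refcounts: pp0:3 pp1:3 pp2:3 pp3:2 pp4:1
Op 4: write(P1, v3, 167). refcount(pp3)=2>1 -> COPY to pp5. 6 ppages; refcounts: pp0:3 pp1:3 pp2:3 pp3:1 pp4:1 pp5:1
Op 5: fork(P1) -> P3. 6 ppages; refcounts: pp0:4 pp1:4 pp2:4 pp3:1 pp4:1 pp5:2
Op 6: read(P0, v3) -> 145. No state change.
Op 7: read(P3, v0) -> 23. No state change.
Op 8: write(P2, v2, 150). refcount(pp2)=4>1 -> COPY to pp6. 7 ppages; refcounts: pp0:4 pp1:4 pp2:3 pp3:1 pp4:1 pp5:2 pp6:1

Answer: 7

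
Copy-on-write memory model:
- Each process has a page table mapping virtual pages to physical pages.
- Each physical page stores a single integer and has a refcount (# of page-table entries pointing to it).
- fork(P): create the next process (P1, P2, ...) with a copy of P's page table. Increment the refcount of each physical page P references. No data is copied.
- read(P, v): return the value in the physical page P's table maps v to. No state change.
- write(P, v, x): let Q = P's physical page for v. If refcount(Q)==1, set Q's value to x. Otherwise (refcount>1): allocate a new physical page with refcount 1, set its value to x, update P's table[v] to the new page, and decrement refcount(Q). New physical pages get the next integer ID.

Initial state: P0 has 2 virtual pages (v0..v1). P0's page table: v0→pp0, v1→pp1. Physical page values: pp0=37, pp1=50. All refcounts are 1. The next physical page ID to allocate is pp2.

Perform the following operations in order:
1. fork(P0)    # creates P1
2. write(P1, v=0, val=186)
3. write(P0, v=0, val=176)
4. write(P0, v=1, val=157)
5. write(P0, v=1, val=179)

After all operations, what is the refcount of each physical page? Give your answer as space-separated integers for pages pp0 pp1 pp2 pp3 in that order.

Answer: 1 1 1 1

Derivation:
Op 1: fork(P0) -> P1. 2 ppages; refcounts: pp0:2 pp1:2
Op 2: write(P1, v0, 186). refcount(pp0)=2>1 -> COPY to pp2. 3 ppages; refcounts: pp0:1 pp1:2 pp2:1
Op 3: write(P0, v0, 176). refcount(pp0)=1 -> write in place. 3 ppages; refcounts: pp0:1 pp1:2 pp2:1
Op 4: write(P0, v1, 157). refcount(pp1)=2>1 -> COPY to pp3. 4 ppages; refcounts: pp0:1 pp1:1 pp2:1 pp3:1
Op 5: write(P0, v1, 179). refcount(pp3)=1 -> write in place. 4 ppages; refcounts: pp0:1 pp1:1 pp2:1 pp3:1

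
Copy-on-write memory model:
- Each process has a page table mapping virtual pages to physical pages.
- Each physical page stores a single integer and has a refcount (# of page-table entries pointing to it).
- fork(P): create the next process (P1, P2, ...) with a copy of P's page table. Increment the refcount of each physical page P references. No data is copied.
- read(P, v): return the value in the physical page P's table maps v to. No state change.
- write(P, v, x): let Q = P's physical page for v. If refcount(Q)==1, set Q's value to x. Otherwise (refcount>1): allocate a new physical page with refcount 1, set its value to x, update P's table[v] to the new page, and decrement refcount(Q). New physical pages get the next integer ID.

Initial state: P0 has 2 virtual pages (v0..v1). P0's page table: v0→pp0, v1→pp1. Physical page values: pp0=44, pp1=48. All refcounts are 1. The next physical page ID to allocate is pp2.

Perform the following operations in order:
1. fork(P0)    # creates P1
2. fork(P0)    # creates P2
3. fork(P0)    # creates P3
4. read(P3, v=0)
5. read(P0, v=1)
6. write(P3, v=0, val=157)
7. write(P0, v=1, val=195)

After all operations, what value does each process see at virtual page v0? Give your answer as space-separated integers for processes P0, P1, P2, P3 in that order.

Op 1: fork(P0) -> P1. 2 ppages; refcounts: pp0:2 pp1:2
Op 2: fork(P0) -> P2. 2 ppages; refcounts: pp0:3 pp1:3
Op 3: fork(P0) -> P3. 2 ppages; refcounts: pp0:4 pp1:4
Op 4: read(P3, v0) -> 44. No state change.
Op 5: read(P0, v1) -> 48. No state change.
Op 6: write(P3, v0, 157). refcount(pp0)=4>1 -> COPY to pp2. 3 ppages; refcounts: pp0:3 pp1:4 pp2:1
Op 7: write(P0, v1, 195). refcount(pp1)=4>1 -> COPY to pp3. 4 ppages; refcounts: pp0:3 pp1:3 pp2:1 pp3:1
P0: v0 -> pp0 = 44
P1: v0 -> pp0 = 44
P2: v0 -> pp0 = 44
P3: v0 -> pp2 = 157

Answer: 44 44 44 157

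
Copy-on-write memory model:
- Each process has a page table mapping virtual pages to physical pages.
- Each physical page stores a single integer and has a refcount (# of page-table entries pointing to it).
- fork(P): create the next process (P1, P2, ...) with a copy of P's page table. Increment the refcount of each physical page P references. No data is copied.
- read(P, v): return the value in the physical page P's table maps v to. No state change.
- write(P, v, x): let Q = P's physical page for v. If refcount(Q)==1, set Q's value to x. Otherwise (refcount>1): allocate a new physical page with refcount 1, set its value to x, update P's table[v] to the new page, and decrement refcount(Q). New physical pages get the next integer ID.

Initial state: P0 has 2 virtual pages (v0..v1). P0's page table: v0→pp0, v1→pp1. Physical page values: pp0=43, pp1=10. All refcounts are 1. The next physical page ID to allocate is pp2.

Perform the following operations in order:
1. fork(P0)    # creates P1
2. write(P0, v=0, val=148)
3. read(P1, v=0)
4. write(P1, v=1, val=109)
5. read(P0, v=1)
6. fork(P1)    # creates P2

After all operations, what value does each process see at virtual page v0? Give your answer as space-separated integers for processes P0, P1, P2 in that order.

Op 1: fork(P0) -> P1. 2 ppages; refcounts: pp0:2 pp1:2
Op 2: write(P0, v0, 148). refcount(pp0)=2>1 -> COPY to pp2. 3 ppages; refcounts: pp0:1 pp1:2 pp2:1
Op 3: read(P1, v0) -> 43. No state change.
Op 4: write(P1, v1, 109). refcount(pp1)=2>1 -> COPY to pp3. 4 ppages; refcounts: pp0:1 pp1:1 pp2:1 pp3:1
Op 5: read(P0, v1) -> 10. No state change.
Op 6: fork(P1) -> P2. 4 ppages; refcounts: pp0:2 pp1:1 pp2:1 pp3:2
P0: v0 -> pp2 = 148
P1: v0 -> pp0 = 43
P2: v0 -> pp0 = 43

Answer: 148 43 43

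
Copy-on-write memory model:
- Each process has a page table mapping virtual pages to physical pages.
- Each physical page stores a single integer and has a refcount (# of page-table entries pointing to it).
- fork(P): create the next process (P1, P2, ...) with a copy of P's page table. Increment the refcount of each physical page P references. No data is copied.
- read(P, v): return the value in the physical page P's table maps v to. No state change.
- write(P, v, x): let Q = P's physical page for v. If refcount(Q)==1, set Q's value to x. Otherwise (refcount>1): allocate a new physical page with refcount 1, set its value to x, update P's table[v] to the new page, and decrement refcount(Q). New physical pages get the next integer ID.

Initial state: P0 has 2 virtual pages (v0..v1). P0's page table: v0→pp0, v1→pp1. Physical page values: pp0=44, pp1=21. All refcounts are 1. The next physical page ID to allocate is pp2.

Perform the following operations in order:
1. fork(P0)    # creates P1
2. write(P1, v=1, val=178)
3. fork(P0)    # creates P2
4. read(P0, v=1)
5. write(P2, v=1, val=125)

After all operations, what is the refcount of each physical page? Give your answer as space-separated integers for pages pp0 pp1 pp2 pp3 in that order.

Op 1: fork(P0) -> P1. 2 ppages; refcounts: pp0:2 pp1:2
Op 2: write(P1, v1, 178). refcount(pp1)=2>1 -> COPY to pp2. 3 ppages; refcounts: pp0:2 pp1:1 pp2:1
Op 3: fork(P0) -> P2. 3 ppages; refcounts: pp0:3 pp1:2 pp2:1
Op 4: read(P0, v1) -> 21. No state change.
Op 5: write(P2, v1, 125). refcount(pp1)=2>1 -> COPY to pp3. 4 ppages; refcounts: pp0:3 pp1:1 pp2:1 pp3:1

Answer: 3 1 1 1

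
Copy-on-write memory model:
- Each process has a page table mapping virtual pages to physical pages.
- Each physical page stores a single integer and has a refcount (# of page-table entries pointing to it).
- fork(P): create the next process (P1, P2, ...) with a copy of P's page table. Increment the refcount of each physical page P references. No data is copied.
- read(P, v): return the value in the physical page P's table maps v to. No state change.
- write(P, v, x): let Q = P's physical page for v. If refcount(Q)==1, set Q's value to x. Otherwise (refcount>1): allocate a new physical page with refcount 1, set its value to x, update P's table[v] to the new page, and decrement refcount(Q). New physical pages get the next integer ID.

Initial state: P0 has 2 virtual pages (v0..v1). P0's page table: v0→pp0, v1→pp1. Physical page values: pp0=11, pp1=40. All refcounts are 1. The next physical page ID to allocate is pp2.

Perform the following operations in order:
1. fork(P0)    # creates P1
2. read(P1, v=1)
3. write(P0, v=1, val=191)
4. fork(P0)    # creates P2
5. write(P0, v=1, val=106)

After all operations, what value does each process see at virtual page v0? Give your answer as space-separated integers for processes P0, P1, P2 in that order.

Answer: 11 11 11

Derivation:
Op 1: fork(P0) -> P1. 2 ppages; refcounts: pp0:2 pp1:2
Op 2: read(P1, v1) -> 40. No state change.
Op 3: write(P0, v1, 191). refcount(pp1)=2>1 -> COPY to pp2. 3 ppages; refcounts: pp0:2 pp1:1 pp2:1
Op 4: fork(P0) -> P2. 3 ppages; refcounts: pp0:3 pp1:1 pp2:2
Op 5: write(P0, v1, 106). refcount(pp2)=2>1 -> COPY to pp3. 4 ppages; refcounts: pp0:3 pp1:1 pp2:1 pp3:1
P0: v0 -> pp0 = 11
P1: v0 -> pp0 = 11
P2: v0 -> pp0 = 11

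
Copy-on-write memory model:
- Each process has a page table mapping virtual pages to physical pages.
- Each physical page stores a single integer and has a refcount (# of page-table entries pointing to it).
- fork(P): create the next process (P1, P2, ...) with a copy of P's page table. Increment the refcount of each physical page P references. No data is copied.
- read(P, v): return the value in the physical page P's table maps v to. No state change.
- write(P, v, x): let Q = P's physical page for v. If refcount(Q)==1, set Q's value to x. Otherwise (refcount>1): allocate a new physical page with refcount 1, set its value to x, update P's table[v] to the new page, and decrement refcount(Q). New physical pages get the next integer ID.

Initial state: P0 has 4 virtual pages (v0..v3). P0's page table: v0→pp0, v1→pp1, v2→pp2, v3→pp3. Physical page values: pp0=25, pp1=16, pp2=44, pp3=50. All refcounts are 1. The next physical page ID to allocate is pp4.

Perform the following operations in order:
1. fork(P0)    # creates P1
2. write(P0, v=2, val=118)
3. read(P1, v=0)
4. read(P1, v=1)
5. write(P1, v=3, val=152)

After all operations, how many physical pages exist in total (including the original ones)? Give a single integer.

Answer: 6

Derivation:
Op 1: fork(P0) -> P1. 4 ppages; refcounts: pp0:2 pp1:2 pp2:2 pp3:2
Op 2: write(P0, v2, 118). refcount(pp2)=2>1 -> COPY to pp4. 5 ppages; refcounts: pp0:2 pp1:2 pp2:1 pp3:2 pp4:1
Op 3: read(P1, v0) -> 25. No state change.
Op 4: read(P1, v1) -> 16. No state change.
Op 5: write(P1, v3, 152). refcount(pp3)=2>1 -> COPY to pp5. 6 ppages; refcounts: pp0:2 pp1:2 pp2:1 pp3:1 pp4:1 pp5:1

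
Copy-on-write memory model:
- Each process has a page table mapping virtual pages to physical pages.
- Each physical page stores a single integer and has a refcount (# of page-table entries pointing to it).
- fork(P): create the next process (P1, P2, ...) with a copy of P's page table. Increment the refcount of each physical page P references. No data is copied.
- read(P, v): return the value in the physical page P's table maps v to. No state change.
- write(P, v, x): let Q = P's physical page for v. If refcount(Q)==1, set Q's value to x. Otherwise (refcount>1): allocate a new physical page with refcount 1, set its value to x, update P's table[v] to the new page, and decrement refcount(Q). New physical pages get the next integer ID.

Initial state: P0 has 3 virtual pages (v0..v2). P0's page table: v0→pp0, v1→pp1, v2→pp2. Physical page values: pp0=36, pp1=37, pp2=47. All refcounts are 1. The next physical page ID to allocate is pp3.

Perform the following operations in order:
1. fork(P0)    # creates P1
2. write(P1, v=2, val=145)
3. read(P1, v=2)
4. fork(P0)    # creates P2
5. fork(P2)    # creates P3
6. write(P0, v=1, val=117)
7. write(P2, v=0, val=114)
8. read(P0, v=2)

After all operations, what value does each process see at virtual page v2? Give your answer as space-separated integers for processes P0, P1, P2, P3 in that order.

Op 1: fork(P0) -> P1. 3 ppages; refcounts: pp0:2 pp1:2 pp2:2
Op 2: write(P1, v2, 145). refcount(pp2)=2>1 -> COPY to pp3. 4 ppages; refcounts: pp0:2 pp1:2 pp2:1 pp3:1
Op 3: read(P1, v2) -> 145. No state change.
Op 4: fork(P0) -> P2. 4 ppages; refcounts: pp0:3 pp1:3 pp2:2 pp3:1
Op 5: fork(P2) -> P3. 4 ppages; refcounts: pp0:4 pp1:4 pp2:3 pp3:1
Op 6: write(P0, v1, 117). refcount(pp1)=4>1 -> COPY to pp4. 5 ppages; refcounts: pp0:4 pp1:3 pp2:3 pp3:1 pp4:1
Op 7: write(P2, v0, 114). refcount(pp0)=4>1 -> COPY to pp5. 6 ppages; refcounts: pp0:3 pp1:3 pp2:3 pp3:1 pp4:1 pp5:1
Op 8: read(P0, v2) -> 47. No state change.
P0: v2 -> pp2 = 47
P1: v2 -> pp3 = 145
P2: v2 -> pp2 = 47
P3: v2 -> pp2 = 47

Answer: 47 145 47 47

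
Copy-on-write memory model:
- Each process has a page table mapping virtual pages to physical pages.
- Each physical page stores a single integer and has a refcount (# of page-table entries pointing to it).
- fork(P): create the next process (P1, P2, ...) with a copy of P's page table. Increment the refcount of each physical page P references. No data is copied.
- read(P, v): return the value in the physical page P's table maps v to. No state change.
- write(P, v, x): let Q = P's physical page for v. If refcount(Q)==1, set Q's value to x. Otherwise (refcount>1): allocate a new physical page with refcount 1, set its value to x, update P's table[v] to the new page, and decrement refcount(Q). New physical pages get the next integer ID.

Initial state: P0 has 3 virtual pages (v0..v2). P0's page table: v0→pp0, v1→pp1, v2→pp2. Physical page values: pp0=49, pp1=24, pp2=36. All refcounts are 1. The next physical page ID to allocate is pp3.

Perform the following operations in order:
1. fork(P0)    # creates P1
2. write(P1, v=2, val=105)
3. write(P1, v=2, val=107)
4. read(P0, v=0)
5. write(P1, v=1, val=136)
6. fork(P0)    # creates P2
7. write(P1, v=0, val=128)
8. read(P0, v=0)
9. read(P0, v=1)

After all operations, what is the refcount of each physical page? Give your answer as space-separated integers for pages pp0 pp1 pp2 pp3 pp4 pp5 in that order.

Answer: 2 2 2 1 1 1

Derivation:
Op 1: fork(P0) -> P1. 3 ppages; refcounts: pp0:2 pp1:2 pp2:2
Op 2: write(P1, v2, 105). refcount(pp2)=2>1 -> COPY to pp3. 4 ppages; refcounts: pp0:2 pp1:2 pp2:1 pp3:1
Op 3: write(P1, v2, 107). refcount(pp3)=1 -> write in place. 4 ppages; refcounts: pp0:2 pp1:2 pp2:1 pp3:1
Op 4: read(P0, v0) -> 49. No state change.
Op 5: write(P1, v1, 136). refcount(pp1)=2>1 -> COPY to pp4. 5 ppages; refcounts: pp0:2 pp1:1 pp2:1 pp3:1 pp4:1
Op 6: fork(P0) -> P2. 5 ppages; refcounts: pp0:3 pp1:2 pp2:2 pp3:1 pp4:1
Op 7: write(P1, v0, 128). refcount(pp0)=3>1 -> COPY to pp5. 6 ppages; refcounts: pp0:2 pp1:2 pp2:2 pp3:1 pp4:1 pp5:1
Op 8: read(P0, v0) -> 49. No state change.
Op 9: read(P0, v1) -> 24. No state change.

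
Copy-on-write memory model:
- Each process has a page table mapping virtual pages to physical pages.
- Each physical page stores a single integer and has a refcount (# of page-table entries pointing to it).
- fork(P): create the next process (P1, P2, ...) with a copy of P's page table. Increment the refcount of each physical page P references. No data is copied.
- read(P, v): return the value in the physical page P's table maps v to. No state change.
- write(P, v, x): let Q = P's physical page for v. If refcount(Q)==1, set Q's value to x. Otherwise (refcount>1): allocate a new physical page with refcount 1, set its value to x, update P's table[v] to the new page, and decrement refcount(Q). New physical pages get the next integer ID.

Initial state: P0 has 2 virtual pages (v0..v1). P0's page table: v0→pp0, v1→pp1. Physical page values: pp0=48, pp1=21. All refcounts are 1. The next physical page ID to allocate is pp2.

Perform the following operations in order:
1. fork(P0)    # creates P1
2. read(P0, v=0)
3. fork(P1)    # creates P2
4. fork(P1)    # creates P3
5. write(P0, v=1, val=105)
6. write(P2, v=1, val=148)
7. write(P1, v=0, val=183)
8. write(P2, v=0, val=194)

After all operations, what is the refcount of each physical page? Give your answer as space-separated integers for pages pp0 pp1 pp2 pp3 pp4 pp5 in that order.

Op 1: fork(P0) -> P1. 2 ppages; refcounts: pp0:2 pp1:2
Op 2: read(P0, v0) -> 48. No state change.
Op 3: fork(P1) -> P2. 2 ppages; refcounts: pp0:3 pp1:3
Op 4: fork(P1) -> P3. 2 ppages; refcounts: pp0:4 pp1:4
Op 5: write(P0, v1, 105). refcount(pp1)=4>1 -> COPY to pp2. 3 ppages; refcounts: pp0:4 pp1:3 pp2:1
Op 6: write(P2, v1, 148). refcount(pp1)=3>1 -> COPY to pp3. 4 ppages; refcounts: pp0:4 pp1:2 pp2:1 pp3:1
Op 7: write(P1, v0, 183). refcount(pp0)=4>1 -> COPY to pp4. 5 ppages; refcounts: pp0:3 pp1:2 pp2:1 pp3:1 pp4:1
Op 8: write(P2, v0, 194). refcount(pp0)=3>1 -> COPY to pp5. 6 ppages; refcounts: pp0:2 pp1:2 pp2:1 pp3:1 pp4:1 pp5:1

Answer: 2 2 1 1 1 1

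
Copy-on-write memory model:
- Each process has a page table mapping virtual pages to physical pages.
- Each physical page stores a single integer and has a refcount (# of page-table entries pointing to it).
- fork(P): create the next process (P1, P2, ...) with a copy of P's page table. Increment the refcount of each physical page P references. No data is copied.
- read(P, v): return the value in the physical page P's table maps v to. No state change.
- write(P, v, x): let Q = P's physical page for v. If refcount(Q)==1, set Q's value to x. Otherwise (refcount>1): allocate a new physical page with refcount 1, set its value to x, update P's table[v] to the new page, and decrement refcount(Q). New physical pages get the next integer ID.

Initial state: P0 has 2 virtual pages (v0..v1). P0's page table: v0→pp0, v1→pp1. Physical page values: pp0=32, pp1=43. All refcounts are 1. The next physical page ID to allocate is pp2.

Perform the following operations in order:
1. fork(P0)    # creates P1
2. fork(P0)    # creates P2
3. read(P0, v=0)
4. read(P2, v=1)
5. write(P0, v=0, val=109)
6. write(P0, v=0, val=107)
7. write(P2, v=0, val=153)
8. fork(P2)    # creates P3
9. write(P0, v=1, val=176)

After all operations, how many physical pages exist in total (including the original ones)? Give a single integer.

Answer: 5

Derivation:
Op 1: fork(P0) -> P1. 2 ppages; refcounts: pp0:2 pp1:2
Op 2: fork(P0) -> P2. 2 ppages; refcounts: pp0:3 pp1:3
Op 3: read(P0, v0) -> 32. No state change.
Op 4: read(P2, v1) -> 43. No state change.
Op 5: write(P0, v0, 109). refcount(pp0)=3>1 -> COPY to pp2. 3 ppages; refcounts: pp0:2 pp1:3 pp2:1
Op 6: write(P0, v0, 107). refcount(pp2)=1 -> write in place. 3 ppages; refcounts: pp0:2 pp1:3 pp2:1
Op 7: write(P2, v0, 153). refcount(pp0)=2>1 -> COPY to pp3. 4 ppages; refcounts: pp0:1 pp1:3 pp2:1 pp3:1
Op 8: fork(P2) -> P3. 4 ppages; refcounts: pp0:1 pp1:4 pp2:1 pp3:2
Op 9: write(P0, v1, 176). refcount(pp1)=4>1 -> COPY to pp4. 5 ppages; refcounts: pp0:1 pp1:3 pp2:1 pp3:2 pp4:1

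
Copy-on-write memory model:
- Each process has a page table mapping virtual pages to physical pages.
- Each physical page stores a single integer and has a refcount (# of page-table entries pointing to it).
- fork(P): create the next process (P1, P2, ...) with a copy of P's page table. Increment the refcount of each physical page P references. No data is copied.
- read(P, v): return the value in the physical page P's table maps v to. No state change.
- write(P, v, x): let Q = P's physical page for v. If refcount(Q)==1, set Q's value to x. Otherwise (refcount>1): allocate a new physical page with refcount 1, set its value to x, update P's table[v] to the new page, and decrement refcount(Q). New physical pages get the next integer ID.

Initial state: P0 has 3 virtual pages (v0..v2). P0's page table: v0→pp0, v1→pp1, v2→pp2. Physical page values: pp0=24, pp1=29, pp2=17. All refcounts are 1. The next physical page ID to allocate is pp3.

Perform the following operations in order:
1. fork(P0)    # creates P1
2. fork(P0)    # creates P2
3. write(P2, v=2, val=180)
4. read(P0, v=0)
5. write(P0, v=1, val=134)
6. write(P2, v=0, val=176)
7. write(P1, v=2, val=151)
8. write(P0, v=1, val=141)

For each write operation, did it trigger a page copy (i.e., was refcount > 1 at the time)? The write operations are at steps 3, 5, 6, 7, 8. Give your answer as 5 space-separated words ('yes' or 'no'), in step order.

Op 1: fork(P0) -> P1. 3 ppages; refcounts: pp0:2 pp1:2 pp2:2
Op 2: fork(P0) -> P2. 3 ppages; refcounts: pp0:3 pp1:3 pp2:3
Op 3: write(P2, v2, 180). refcount(pp2)=3>1 -> COPY to pp3. 4 ppages; refcounts: pp0:3 pp1:3 pp2:2 pp3:1
Op 4: read(P0, v0) -> 24. No state change.
Op 5: write(P0, v1, 134). refcount(pp1)=3>1 -> COPY to pp4. 5 ppages; refcounts: pp0:3 pp1:2 pp2:2 pp3:1 pp4:1
Op 6: write(P2, v0, 176). refcount(pp0)=3>1 -> COPY to pp5. 6 ppages; refcounts: pp0:2 pp1:2 pp2:2 pp3:1 pp4:1 pp5:1
Op 7: write(P1, v2, 151). refcount(pp2)=2>1 -> COPY to pp6. 7 ppages; refcounts: pp0:2 pp1:2 pp2:1 pp3:1 pp4:1 pp5:1 pp6:1
Op 8: write(P0, v1, 141). refcount(pp4)=1 -> write in place. 7 ppages; refcounts: pp0:2 pp1:2 pp2:1 pp3:1 pp4:1 pp5:1 pp6:1

yes yes yes yes no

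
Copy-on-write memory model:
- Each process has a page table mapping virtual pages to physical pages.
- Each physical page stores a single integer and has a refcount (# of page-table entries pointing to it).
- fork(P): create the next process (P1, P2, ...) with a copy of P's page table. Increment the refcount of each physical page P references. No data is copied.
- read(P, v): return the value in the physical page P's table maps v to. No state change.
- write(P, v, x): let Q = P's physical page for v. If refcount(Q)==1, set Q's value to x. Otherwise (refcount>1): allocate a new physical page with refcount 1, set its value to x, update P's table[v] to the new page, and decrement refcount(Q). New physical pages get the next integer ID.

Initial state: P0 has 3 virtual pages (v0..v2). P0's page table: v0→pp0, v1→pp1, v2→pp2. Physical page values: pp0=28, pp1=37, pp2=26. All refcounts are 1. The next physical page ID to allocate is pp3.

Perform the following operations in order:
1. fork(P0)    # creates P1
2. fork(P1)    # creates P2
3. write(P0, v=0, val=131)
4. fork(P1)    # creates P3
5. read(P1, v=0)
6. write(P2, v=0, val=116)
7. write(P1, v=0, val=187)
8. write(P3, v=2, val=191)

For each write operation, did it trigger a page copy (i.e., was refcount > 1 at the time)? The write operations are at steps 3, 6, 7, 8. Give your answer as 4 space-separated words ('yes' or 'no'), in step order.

Op 1: fork(P0) -> P1. 3 ppages; refcounts: pp0:2 pp1:2 pp2:2
Op 2: fork(P1) -> P2. 3 ppages; refcounts: pp0:3 pp1:3 pp2:3
Op 3: write(P0, v0, 131). refcount(pp0)=3>1 -> COPY to pp3. 4 ppages; refcounts: pp0:2 pp1:3 pp2:3 pp3:1
Op 4: fork(P1) -> P3. 4 ppages; refcounts: pp0:3 pp1:4 pp2:4 pp3:1
Op 5: read(P1, v0) -> 28. No state change.
Op 6: write(P2, v0, 116). refcount(pp0)=3>1 -> COPY to pp4. 5 ppages; refcounts: pp0:2 pp1:4 pp2:4 pp3:1 pp4:1
Op 7: write(P1, v0, 187). refcount(pp0)=2>1 -> COPY to pp5. 6 ppages; refcounts: pp0:1 pp1:4 pp2:4 pp3:1 pp4:1 pp5:1
Op 8: write(P3, v2, 191). refcount(pp2)=4>1 -> COPY to pp6. 7 ppages; refcounts: pp0:1 pp1:4 pp2:3 pp3:1 pp4:1 pp5:1 pp6:1

yes yes yes yes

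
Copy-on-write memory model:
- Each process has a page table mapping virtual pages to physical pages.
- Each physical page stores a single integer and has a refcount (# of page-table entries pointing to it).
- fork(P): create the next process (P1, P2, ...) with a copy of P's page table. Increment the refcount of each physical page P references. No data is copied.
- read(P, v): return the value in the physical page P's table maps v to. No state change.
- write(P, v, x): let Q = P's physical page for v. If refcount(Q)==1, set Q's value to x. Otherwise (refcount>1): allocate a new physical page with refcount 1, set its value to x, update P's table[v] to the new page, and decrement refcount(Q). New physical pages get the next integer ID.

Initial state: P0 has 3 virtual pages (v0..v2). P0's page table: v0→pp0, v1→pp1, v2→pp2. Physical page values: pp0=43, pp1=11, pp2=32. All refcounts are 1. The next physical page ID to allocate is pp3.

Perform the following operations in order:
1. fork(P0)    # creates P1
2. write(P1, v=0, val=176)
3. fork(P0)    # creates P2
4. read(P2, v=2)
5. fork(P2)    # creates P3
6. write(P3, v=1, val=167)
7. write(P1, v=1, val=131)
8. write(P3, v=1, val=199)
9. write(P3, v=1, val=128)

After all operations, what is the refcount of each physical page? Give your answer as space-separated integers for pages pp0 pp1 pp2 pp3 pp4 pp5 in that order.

Answer: 3 2 4 1 1 1

Derivation:
Op 1: fork(P0) -> P1. 3 ppages; refcounts: pp0:2 pp1:2 pp2:2
Op 2: write(P1, v0, 176). refcount(pp0)=2>1 -> COPY to pp3. 4 ppages; refcounts: pp0:1 pp1:2 pp2:2 pp3:1
Op 3: fork(P0) -> P2. 4 ppages; refcounts: pp0:2 pp1:3 pp2:3 pp3:1
Op 4: read(P2, v2) -> 32. No state change.
Op 5: fork(P2) -> P3. 4 ppages; refcounts: pp0:3 pp1:4 pp2:4 pp3:1
Op 6: write(P3, v1, 167). refcount(pp1)=4>1 -> COPY to pp4. 5 ppages; refcounts: pp0:3 pp1:3 pp2:4 pp3:1 pp4:1
Op 7: write(P1, v1, 131). refcount(pp1)=3>1 -> COPY to pp5. 6 ppages; refcounts: pp0:3 pp1:2 pp2:4 pp3:1 pp4:1 pp5:1
Op 8: write(P3, v1, 199). refcount(pp4)=1 -> write in place. 6 ppages; refcounts: pp0:3 pp1:2 pp2:4 pp3:1 pp4:1 pp5:1
Op 9: write(P3, v1, 128). refcount(pp4)=1 -> write in place. 6 ppages; refcounts: pp0:3 pp1:2 pp2:4 pp3:1 pp4:1 pp5:1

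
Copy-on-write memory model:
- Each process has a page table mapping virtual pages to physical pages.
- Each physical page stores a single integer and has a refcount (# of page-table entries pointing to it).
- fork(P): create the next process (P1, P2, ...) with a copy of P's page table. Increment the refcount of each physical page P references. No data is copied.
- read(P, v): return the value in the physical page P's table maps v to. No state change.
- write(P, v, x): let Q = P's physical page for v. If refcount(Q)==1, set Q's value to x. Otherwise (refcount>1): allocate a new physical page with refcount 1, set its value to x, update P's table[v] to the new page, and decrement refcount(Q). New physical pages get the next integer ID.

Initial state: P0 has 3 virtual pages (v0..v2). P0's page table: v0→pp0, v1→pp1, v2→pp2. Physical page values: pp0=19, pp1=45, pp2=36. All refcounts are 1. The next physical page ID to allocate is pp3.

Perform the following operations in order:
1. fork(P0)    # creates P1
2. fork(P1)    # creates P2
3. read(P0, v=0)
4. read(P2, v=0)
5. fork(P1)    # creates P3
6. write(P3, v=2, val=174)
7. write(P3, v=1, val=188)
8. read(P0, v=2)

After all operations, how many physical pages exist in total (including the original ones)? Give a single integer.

Answer: 5

Derivation:
Op 1: fork(P0) -> P1. 3 ppages; refcounts: pp0:2 pp1:2 pp2:2
Op 2: fork(P1) -> P2. 3 ppages; refcounts: pp0:3 pp1:3 pp2:3
Op 3: read(P0, v0) -> 19. No state change.
Op 4: read(P2, v0) -> 19. No state change.
Op 5: fork(P1) -> P3. 3 ppages; refcounts: pp0:4 pp1:4 pp2:4
Op 6: write(P3, v2, 174). refcount(pp2)=4>1 -> COPY to pp3. 4 ppages; refcounts: pp0:4 pp1:4 pp2:3 pp3:1
Op 7: write(P3, v1, 188). refcount(pp1)=4>1 -> COPY to pp4. 5 ppages; refcounts: pp0:4 pp1:3 pp2:3 pp3:1 pp4:1
Op 8: read(P0, v2) -> 36. No state change.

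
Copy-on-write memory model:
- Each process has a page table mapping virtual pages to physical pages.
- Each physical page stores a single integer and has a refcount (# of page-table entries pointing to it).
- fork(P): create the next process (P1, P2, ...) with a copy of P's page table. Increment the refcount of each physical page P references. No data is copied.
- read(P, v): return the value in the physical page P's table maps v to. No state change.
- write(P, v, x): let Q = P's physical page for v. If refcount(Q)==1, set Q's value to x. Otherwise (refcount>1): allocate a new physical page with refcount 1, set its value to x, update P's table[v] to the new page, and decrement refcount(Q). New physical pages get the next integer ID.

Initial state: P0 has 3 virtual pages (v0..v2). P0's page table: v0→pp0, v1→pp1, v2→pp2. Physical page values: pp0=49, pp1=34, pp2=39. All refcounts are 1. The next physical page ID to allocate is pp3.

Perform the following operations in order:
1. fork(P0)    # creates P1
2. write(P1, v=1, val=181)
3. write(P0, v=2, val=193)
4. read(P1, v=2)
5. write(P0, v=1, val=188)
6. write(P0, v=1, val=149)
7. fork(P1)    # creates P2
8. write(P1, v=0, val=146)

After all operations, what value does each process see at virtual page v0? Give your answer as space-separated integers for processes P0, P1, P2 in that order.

Answer: 49 146 49

Derivation:
Op 1: fork(P0) -> P1. 3 ppages; refcounts: pp0:2 pp1:2 pp2:2
Op 2: write(P1, v1, 181). refcount(pp1)=2>1 -> COPY to pp3. 4 ppages; refcounts: pp0:2 pp1:1 pp2:2 pp3:1
Op 3: write(P0, v2, 193). refcount(pp2)=2>1 -> COPY to pp4. 5 ppages; refcounts: pp0:2 pp1:1 pp2:1 pp3:1 pp4:1
Op 4: read(P1, v2) -> 39. No state change.
Op 5: write(P0, v1, 188). refcount(pp1)=1 -> write in place. 5 ppages; refcounts: pp0:2 pp1:1 pp2:1 pp3:1 pp4:1
Op 6: write(P0, v1, 149). refcount(pp1)=1 -> write in place. 5 ppages; refcounts: pp0:2 pp1:1 pp2:1 pp3:1 pp4:1
Op 7: fork(P1) -> P2. 5 ppages; refcounts: pp0:3 pp1:1 pp2:2 pp3:2 pp4:1
Op 8: write(P1, v0, 146). refcount(pp0)=3>1 -> COPY to pp5. 6 ppages; refcounts: pp0:2 pp1:1 pp2:2 pp3:2 pp4:1 pp5:1
P0: v0 -> pp0 = 49
P1: v0 -> pp5 = 146
P2: v0 -> pp0 = 49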